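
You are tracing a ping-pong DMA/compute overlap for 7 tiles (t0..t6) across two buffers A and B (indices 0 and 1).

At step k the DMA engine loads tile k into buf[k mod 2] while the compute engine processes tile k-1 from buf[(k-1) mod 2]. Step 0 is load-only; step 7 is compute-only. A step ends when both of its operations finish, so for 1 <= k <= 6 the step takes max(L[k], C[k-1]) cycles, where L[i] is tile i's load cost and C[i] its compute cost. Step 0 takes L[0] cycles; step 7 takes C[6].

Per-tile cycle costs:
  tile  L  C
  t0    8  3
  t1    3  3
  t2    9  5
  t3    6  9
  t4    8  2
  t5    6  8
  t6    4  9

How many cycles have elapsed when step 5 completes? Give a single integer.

end_cycle[5] = 41

[0] DMA t0→A (8c) ∥ CU idle ⇒ 8c, clock 8
[1] DMA t1→B (3c) ∥ CU A:t0 (3c) ⇒ 3c, clock 11
[2] DMA t2→A (9c) ∥ CU B:t1 (3c) ⇒ 9c, clock 20
[3] DMA t3→B (6c) ∥ CU A:t2 (5c) ⇒ 6c, clock 26
[4] DMA t4→A (8c) ∥ CU B:t3 (9c) ⇒ 9c, clock 35
[5] DMA t5→B (6c) ∥ CU A:t4 (2c) ⇒ 6c, clock 41
[6] DMA t6→A (4c) ∥ CU B:t5 (8c) ⇒ 8c, clock 49
[7] DMA idle ∥ CU A:t6 (9c) ⇒ 9c, clock 58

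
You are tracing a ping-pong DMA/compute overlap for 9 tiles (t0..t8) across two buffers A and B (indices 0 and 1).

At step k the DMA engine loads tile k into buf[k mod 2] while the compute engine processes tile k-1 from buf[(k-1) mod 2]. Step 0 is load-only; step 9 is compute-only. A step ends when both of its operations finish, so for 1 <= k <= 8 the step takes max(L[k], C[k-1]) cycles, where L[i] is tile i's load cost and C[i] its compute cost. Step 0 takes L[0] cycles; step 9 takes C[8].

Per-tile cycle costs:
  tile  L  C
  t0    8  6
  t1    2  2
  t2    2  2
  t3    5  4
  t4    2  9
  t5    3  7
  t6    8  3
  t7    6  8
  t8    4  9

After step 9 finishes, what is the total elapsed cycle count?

[0] DMA t0→A (8c) ∥ CU idle ⇒ 8c, clock 8
[1] DMA t1→B (2c) ∥ CU A:t0 (6c) ⇒ 6c, clock 14
[2] DMA t2→A (2c) ∥ CU B:t1 (2c) ⇒ 2c, clock 16
[3] DMA t3→B (5c) ∥ CU A:t2 (2c) ⇒ 5c, clock 21
[4] DMA t4→A (2c) ∥ CU B:t3 (4c) ⇒ 4c, clock 25
[5] DMA t5→B (3c) ∥ CU A:t4 (9c) ⇒ 9c, clock 34
[6] DMA t6→A (8c) ∥ CU B:t5 (7c) ⇒ 8c, clock 42
[7] DMA t7→B (6c) ∥ CU A:t6 (3c) ⇒ 6c, clock 48
[8] DMA t8→A (4c) ∥ CU B:t7 (8c) ⇒ 8c, clock 56
[9] DMA idle ∥ CU A:t8 (9c) ⇒ 9c, clock 65

end_cycle[9] = 65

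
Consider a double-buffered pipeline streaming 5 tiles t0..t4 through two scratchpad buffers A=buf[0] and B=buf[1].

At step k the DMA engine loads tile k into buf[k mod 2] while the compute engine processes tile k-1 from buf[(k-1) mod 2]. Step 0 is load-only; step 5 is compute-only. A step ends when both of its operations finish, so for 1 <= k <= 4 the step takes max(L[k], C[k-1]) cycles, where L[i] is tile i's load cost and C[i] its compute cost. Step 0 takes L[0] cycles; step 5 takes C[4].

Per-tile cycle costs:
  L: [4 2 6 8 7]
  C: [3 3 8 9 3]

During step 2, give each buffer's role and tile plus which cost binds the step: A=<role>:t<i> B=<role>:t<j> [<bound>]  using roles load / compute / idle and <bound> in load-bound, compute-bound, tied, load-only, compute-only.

step 2: A=load:t2 B=compute:t1 [load-bound]

  0. 4=4c; end=4; A:t0 B:-
  1. max(2,3)=3c; end=7; A:t0 B:t1
  2. max(6,3)=6c; end=13; A:t2 B:t1
  3. max(8,8)=8c; end=21; A:t2 B:t3
  4. max(7,9)=9c; end=30; A:t4 B:t3
  5. 3=3c; end=33; A:t4 B:t3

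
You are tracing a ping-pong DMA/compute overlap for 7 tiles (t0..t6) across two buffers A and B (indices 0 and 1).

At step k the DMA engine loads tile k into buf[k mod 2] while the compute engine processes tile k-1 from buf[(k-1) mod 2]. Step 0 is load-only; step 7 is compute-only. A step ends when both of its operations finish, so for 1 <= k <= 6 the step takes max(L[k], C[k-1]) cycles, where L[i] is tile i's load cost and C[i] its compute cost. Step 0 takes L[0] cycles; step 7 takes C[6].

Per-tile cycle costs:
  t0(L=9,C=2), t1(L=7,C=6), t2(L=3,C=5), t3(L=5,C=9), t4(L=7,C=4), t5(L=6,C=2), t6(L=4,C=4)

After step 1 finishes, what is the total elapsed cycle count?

end_cycle[1] = 16

step 0: L[0]=9 → dur=9, Σ=9 | A=load:t0 B=idle [load-only]
step 1: L[1]=7 C[0]=2 → dur=7, Σ=16 | A=compute:t0 B=load:t1 [load-bound]
step 2: L[2]=3 C[1]=6 → dur=6, Σ=22 | A=load:t2 B=compute:t1 [compute-bound]
step 3: L[3]=5 C[2]=5 → dur=5, Σ=27 | A=compute:t2 B=load:t3 [tied]
step 4: L[4]=7 C[3]=9 → dur=9, Σ=36 | A=load:t4 B=compute:t3 [compute-bound]
step 5: L[5]=6 C[4]=4 → dur=6, Σ=42 | A=compute:t4 B=load:t5 [load-bound]
step 6: L[6]=4 C[5]=2 → dur=4, Σ=46 | A=load:t6 B=compute:t5 [load-bound]
step 7: C[6]=4 → dur=4, Σ=50 | A=compute:t6 B=idle [compute-only]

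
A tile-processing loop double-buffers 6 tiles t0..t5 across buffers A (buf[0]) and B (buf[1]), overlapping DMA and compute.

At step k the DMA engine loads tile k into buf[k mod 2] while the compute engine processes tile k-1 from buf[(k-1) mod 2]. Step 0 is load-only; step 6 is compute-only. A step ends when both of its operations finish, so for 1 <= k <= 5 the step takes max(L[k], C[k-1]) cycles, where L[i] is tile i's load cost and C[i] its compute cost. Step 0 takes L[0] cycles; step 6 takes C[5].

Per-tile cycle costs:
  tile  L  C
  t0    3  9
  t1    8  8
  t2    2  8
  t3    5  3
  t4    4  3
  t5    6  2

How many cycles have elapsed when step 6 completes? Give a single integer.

end_cycle[6] = 40

k=0 load=t0/3c comp=- wait=3 total=3
k=1 load=t1/8c comp=t0/9c wait=9 total=12
k=2 load=t2/2c comp=t1/8c wait=8 total=20
k=3 load=t3/5c comp=t2/8c wait=8 total=28
k=4 load=t4/4c comp=t3/3c wait=4 total=32
k=5 load=t5/6c comp=t4/3c wait=6 total=38
k=6 load=- comp=t5/2c wait=2 total=40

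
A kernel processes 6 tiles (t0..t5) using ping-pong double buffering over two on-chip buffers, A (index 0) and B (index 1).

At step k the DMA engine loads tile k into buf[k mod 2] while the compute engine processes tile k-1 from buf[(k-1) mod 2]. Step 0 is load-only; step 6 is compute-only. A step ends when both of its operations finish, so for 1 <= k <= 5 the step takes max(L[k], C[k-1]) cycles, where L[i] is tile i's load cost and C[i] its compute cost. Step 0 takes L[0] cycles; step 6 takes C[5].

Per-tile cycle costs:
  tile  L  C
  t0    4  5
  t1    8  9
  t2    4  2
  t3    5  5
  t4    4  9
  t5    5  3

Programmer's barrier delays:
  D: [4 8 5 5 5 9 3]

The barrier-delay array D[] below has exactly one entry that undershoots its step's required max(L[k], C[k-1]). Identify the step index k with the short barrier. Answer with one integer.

[0] required=L[0]=4=4 vs D=4 ok
[1] required=max(L[1]=8,C[0]=5)=8 vs D=8 ok
[2] required=max(L[2]=4,C[1]=9)=9 vs D=5 SHORT
[3] required=max(L[3]=5,C[2]=2)=5 vs D=5 ok
[4] required=max(L[4]=4,C[3]=5)=5 vs D=5 ok
[5] required=max(L[5]=5,C[4]=9)=9 vs D=9 ok
[6] required=C[5]=3=3 vs D=3 ok

hazard at step 2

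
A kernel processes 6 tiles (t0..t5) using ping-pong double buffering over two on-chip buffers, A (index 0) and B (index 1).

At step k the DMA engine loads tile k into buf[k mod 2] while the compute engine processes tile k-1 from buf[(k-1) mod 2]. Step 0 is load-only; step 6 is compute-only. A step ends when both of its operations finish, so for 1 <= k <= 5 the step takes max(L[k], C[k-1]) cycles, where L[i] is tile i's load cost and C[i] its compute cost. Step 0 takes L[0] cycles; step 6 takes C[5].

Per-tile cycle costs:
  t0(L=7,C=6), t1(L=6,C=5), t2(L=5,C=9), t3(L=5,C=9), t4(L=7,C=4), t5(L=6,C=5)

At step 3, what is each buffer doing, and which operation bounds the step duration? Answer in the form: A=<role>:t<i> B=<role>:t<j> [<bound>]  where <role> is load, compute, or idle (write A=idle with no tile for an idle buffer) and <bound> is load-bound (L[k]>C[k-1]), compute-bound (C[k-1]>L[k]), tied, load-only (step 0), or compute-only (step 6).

step 3: A=compute:t2 B=load:t3 [compute-bound]

step 0: L[0]=7 → dur=7, Σ=7 | A=load:t0 B=idle [load-only]
step 1: L[1]=6 C[0]=6 → dur=6, Σ=13 | A=compute:t0 B=load:t1 [tied]
step 2: L[2]=5 C[1]=5 → dur=5, Σ=18 | A=load:t2 B=compute:t1 [tied]
step 3: L[3]=5 C[2]=9 → dur=9, Σ=27 | A=compute:t2 B=load:t3 [compute-bound]
step 4: L[4]=7 C[3]=9 → dur=9, Σ=36 | A=load:t4 B=compute:t3 [compute-bound]
step 5: L[5]=6 C[4]=4 → dur=6, Σ=42 | A=compute:t4 B=load:t5 [load-bound]
step 6: C[5]=5 → dur=5, Σ=47 | A=idle B=compute:t5 [compute-only]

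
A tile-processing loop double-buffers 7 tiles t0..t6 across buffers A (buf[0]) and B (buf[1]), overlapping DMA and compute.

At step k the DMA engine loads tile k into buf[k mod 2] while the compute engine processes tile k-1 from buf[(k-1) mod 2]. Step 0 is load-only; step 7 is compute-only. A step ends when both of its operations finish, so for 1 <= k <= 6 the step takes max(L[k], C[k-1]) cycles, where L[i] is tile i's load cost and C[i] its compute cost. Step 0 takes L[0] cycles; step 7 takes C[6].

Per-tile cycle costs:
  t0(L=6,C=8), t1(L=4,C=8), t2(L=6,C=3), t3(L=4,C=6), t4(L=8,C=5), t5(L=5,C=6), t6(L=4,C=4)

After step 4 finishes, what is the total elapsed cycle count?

end_cycle[4] = 34

step 0: L[0]=6 → dur=6, Σ=6 | A=load:t0 B=idle [load-only]
step 1: L[1]=4 C[0]=8 → dur=8, Σ=14 | A=compute:t0 B=load:t1 [compute-bound]
step 2: L[2]=6 C[1]=8 → dur=8, Σ=22 | A=load:t2 B=compute:t1 [compute-bound]
step 3: L[3]=4 C[2]=3 → dur=4, Σ=26 | A=compute:t2 B=load:t3 [load-bound]
step 4: L[4]=8 C[3]=6 → dur=8, Σ=34 | A=load:t4 B=compute:t3 [load-bound]
step 5: L[5]=5 C[4]=5 → dur=5, Σ=39 | A=compute:t4 B=load:t5 [tied]
step 6: L[6]=4 C[5]=6 → dur=6, Σ=45 | A=load:t6 B=compute:t5 [compute-bound]
step 7: C[6]=4 → dur=4, Σ=49 | A=compute:t6 B=idle [compute-only]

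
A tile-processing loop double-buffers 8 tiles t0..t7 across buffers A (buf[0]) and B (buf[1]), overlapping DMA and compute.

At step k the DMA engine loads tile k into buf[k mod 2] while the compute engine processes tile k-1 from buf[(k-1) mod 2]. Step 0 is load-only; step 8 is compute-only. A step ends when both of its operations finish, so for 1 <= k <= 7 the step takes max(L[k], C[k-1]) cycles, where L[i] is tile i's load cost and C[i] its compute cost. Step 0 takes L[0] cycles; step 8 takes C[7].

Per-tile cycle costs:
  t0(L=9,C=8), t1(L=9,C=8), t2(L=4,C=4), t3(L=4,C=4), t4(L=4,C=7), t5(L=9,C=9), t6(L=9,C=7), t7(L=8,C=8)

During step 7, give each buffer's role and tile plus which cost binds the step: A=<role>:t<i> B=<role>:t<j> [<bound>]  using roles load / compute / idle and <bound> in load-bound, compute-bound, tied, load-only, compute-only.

step 7: A=compute:t6 B=load:t7 [load-bound]

k=0 load=t0/9c comp=- wait=9 total=9
k=1 load=t1/9c comp=t0/8c wait=9 total=18
k=2 load=t2/4c comp=t1/8c wait=8 total=26
k=3 load=t3/4c comp=t2/4c wait=4 total=30
k=4 load=t4/4c comp=t3/4c wait=4 total=34
k=5 load=t5/9c comp=t4/7c wait=9 total=43
k=6 load=t6/9c comp=t5/9c wait=9 total=52
k=7 load=t7/8c comp=t6/7c wait=8 total=60
k=8 load=- comp=t7/8c wait=8 total=68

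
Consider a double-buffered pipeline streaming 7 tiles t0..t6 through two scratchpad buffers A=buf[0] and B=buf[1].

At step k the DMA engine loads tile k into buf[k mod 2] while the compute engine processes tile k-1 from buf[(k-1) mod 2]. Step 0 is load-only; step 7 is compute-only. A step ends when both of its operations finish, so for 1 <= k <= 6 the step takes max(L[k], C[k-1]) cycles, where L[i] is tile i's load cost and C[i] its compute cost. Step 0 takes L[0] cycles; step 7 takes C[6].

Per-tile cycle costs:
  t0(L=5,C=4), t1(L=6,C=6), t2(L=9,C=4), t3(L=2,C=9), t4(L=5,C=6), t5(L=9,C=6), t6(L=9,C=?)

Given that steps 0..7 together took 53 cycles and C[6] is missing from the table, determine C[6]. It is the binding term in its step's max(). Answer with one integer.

C[6] = 2

step 0: dur = L[0]=5 = 5
step 1: dur = max(L[1]=6, C[0]=4) = 6
step 2: dur = max(L[2]=9, C[1]=6) = 9
step 3: dur = max(L[3]=2, C[2]=4) = 4
step 4: dur = max(L[4]=5, C[3]=9) = 9
step 5: dur = max(L[5]=9, C[4]=6) = 9
step 6: dur = max(L[6]=9, C[5]=6) = 9
step 7: dur = C[6]=? = C[6]  (unknown; binding)
sum of known step durations = 51
dur[7] = total - known = 53 - 51 = 2
C[6] is the binding max in step 7, so C[6] = dur[7] = 2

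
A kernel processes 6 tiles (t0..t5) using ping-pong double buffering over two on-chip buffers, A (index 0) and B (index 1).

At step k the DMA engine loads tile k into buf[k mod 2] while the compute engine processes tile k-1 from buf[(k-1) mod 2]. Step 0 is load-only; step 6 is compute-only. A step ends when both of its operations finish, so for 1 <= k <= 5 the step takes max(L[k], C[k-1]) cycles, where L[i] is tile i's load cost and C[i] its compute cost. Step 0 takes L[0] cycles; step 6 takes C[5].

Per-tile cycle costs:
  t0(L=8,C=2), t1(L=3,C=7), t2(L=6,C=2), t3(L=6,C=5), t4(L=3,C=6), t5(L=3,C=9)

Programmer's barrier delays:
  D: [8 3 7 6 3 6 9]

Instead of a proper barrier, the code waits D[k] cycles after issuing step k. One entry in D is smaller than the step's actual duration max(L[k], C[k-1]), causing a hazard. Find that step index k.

hazard at step 4

step 0: need L[0]=8 = 8; D[0]=8 ok
step 1: need max(L[1]=3,C[0]=2) = 3; D[1]=3 ok
step 2: need max(L[2]=6,C[1]=7) = 7; D[2]=7 ok
step 3: need max(L[3]=6,C[2]=2) = 6; D[3]=6 ok
step 4: need max(L[4]=3,C[3]=5) = 5; D[4]=3 SHORT
step 5: need max(L[5]=3,C[4]=6) = 6; D[5]=6 ok
step 6: need C[5]=9 = 9; D[6]=9 ok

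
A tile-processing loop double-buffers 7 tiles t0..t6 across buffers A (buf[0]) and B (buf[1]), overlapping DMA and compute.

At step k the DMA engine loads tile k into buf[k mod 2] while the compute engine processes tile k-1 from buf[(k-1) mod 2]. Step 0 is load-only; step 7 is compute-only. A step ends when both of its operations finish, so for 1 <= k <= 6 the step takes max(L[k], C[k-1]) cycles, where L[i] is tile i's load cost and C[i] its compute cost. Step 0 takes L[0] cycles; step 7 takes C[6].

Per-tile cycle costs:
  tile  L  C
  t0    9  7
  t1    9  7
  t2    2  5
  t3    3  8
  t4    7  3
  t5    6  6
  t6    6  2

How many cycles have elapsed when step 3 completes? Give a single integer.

end_cycle[3] = 30

step 0: L[0]=9 → dur=9, Σ=9 | A=load:t0 B=idle [load-only]
step 1: L[1]=9 C[0]=7 → dur=9, Σ=18 | A=compute:t0 B=load:t1 [load-bound]
step 2: L[2]=2 C[1]=7 → dur=7, Σ=25 | A=load:t2 B=compute:t1 [compute-bound]
step 3: L[3]=3 C[2]=5 → dur=5, Σ=30 | A=compute:t2 B=load:t3 [compute-bound]
step 4: L[4]=7 C[3]=8 → dur=8, Σ=38 | A=load:t4 B=compute:t3 [compute-bound]
step 5: L[5]=6 C[4]=3 → dur=6, Σ=44 | A=compute:t4 B=load:t5 [load-bound]
step 6: L[6]=6 C[5]=6 → dur=6, Σ=50 | A=load:t6 B=compute:t5 [tied]
step 7: C[6]=2 → dur=2, Σ=52 | A=compute:t6 B=idle [compute-only]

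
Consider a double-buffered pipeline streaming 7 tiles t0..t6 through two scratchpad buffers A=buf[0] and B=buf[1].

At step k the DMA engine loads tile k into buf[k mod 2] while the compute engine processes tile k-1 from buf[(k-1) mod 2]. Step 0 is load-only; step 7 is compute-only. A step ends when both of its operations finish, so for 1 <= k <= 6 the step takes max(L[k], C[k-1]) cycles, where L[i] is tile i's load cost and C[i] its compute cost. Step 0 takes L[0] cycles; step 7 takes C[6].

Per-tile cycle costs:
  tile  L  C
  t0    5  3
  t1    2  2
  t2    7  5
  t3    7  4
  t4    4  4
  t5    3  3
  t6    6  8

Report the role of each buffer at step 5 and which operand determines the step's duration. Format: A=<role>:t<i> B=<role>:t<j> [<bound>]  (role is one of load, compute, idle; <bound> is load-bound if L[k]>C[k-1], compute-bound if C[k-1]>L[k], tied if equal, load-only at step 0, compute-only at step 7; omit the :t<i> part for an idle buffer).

step 5: A=compute:t4 B=load:t5 [compute-bound]

  0. 5=5c; end=5; A:t0 B:-
  1. max(2,3)=3c; end=8; A:t0 B:t1
  2. max(7,2)=7c; end=15; A:t2 B:t1
  3. max(7,5)=7c; end=22; A:t2 B:t3
  4. max(4,4)=4c; end=26; A:t4 B:t3
  5. max(3,4)=4c; end=30; A:t4 B:t5
  6. max(6,3)=6c; end=36; A:t6 B:t5
  7. 8=8c; end=44; A:t6 B:t5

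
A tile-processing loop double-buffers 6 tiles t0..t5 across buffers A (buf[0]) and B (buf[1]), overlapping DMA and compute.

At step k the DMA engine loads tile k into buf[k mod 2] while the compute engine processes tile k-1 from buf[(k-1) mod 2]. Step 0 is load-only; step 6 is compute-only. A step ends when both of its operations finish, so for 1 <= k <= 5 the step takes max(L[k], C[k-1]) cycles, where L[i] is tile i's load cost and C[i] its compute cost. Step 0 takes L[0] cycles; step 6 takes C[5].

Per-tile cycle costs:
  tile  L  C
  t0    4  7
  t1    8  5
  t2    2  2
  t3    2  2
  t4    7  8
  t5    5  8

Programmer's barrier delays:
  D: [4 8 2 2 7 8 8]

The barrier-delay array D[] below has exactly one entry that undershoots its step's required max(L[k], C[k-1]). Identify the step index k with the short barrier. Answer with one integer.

hazard at step 2

[0] required=L[0]=4=4 vs D=4 ok
[1] required=max(L[1]=8,C[0]=7)=8 vs D=8 ok
[2] required=max(L[2]=2,C[1]=5)=5 vs D=2 SHORT
[3] required=max(L[3]=2,C[2]=2)=2 vs D=2 ok
[4] required=max(L[4]=7,C[3]=2)=7 vs D=7 ok
[5] required=max(L[5]=5,C[4]=8)=8 vs D=8 ok
[6] required=C[5]=8=8 vs D=8 ok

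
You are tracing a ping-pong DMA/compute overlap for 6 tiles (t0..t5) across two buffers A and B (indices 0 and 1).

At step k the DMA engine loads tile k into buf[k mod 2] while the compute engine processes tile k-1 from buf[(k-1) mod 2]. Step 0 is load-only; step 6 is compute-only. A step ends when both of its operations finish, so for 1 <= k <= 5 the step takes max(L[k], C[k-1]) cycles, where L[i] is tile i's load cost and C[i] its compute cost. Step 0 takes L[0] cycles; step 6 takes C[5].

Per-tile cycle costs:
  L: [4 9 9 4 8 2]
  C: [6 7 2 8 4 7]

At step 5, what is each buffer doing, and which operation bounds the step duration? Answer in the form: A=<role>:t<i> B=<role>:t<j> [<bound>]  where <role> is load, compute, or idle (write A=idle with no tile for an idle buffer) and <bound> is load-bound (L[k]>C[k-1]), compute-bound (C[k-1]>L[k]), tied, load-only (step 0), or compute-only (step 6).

step 5: A=compute:t4 B=load:t5 [compute-bound]

  0. 4=4c; end=4; A:t0 B:-
  1. max(9,6)=9c; end=13; A:t0 B:t1
  2. max(9,7)=9c; end=22; A:t2 B:t1
  3. max(4,2)=4c; end=26; A:t2 B:t3
  4. max(8,8)=8c; end=34; A:t4 B:t3
  5. max(2,4)=4c; end=38; A:t4 B:t5
  6. 7=7c; end=45; A:t4 B:t5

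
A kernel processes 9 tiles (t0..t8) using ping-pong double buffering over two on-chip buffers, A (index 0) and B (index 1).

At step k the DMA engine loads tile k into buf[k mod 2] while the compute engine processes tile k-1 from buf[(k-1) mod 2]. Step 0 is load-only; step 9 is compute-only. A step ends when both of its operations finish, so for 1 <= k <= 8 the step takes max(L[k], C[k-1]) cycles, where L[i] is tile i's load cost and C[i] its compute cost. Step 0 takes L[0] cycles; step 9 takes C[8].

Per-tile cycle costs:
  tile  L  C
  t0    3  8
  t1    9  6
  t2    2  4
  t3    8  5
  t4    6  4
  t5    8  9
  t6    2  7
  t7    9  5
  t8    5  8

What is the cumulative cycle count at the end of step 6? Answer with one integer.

end_cycle[6] = 49

k=0 load=t0/3c comp=- wait=3 total=3
k=1 load=t1/9c comp=t0/8c wait=9 total=12
k=2 load=t2/2c comp=t1/6c wait=6 total=18
k=3 load=t3/8c comp=t2/4c wait=8 total=26
k=4 load=t4/6c comp=t3/5c wait=6 total=32
k=5 load=t5/8c comp=t4/4c wait=8 total=40
k=6 load=t6/2c comp=t5/9c wait=9 total=49
k=7 load=t7/9c comp=t6/7c wait=9 total=58
k=8 load=t8/5c comp=t7/5c wait=5 total=63
k=9 load=- comp=t8/8c wait=8 total=71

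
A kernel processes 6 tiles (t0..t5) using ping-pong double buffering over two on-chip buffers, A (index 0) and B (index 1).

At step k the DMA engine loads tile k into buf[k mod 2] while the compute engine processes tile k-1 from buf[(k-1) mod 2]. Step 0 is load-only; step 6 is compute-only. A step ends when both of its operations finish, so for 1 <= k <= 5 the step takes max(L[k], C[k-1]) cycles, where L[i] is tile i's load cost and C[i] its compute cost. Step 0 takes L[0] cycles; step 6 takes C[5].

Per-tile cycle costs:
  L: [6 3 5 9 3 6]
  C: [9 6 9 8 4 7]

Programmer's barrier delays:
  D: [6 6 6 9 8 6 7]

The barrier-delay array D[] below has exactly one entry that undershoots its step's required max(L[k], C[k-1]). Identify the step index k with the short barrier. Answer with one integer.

hazard at step 1

[0] required=L[0]=6=6 vs D=6 ok
[1] required=max(L[1]=3,C[0]=9)=9 vs D=6 SHORT
[2] required=max(L[2]=5,C[1]=6)=6 vs D=6 ok
[3] required=max(L[3]=9,C[2]=9)=9 vs D=9 ok
[4] required=max(L[4]=3,C[3]=8)=8 vs D=8 ok
[5] required=max(L[5]=6,C[4]=4)=6 vs D=6 ok
[6] required=C[5]=7=7 vs D=7 ok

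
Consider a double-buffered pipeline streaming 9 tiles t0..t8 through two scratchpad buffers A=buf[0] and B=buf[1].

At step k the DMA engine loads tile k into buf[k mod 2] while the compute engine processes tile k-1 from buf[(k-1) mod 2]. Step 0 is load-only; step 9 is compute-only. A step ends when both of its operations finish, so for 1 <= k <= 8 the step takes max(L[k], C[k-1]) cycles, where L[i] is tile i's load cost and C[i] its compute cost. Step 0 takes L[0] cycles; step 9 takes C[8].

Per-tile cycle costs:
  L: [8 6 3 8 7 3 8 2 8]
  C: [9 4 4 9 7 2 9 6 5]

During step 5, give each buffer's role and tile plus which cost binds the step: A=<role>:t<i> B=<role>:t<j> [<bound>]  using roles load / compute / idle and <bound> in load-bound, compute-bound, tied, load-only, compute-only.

step 5: A=compute:t4 B=load:t5 [compute-bound]

[0] DMA t0→A (8c) ∥ CU idle ⇒ 8c, clock 8
[1] DMA t1→B (6c) ∥ CU A:t0 (9c) ⇒ 9c, clock 17
[2] DMA t2→A (3c) ∥ CU B:t1 (4c) ⇒ 4c, clock 21
[3] DMA t3→B (8c) ∥ CU A:t2 (4c) ⇒ 8c, clock 29
[4] DMA t4→A (7c) ∥ CU B:t3 (9c) ⇒ 9c, clock 38
[5] DMA t5→B (3c) ∥ CU A:t4 (7c) ⇒ 7c, clock 45
[6] DMA t6→A (8c) ∥ CU B:t5 (2c) ⇒ 8c, clock 53
[7] DMA t7→B (2c) ∥ CU A:t6 (9c) ⇒ 9c, clock 62
[8] DMA t8→A (8c) ∥ CU B:t7 (6c) ⇒ 8c, clock 70
[9] DMA idle ∥ CU A:t8 (5c) ⇒ 5c, clock 75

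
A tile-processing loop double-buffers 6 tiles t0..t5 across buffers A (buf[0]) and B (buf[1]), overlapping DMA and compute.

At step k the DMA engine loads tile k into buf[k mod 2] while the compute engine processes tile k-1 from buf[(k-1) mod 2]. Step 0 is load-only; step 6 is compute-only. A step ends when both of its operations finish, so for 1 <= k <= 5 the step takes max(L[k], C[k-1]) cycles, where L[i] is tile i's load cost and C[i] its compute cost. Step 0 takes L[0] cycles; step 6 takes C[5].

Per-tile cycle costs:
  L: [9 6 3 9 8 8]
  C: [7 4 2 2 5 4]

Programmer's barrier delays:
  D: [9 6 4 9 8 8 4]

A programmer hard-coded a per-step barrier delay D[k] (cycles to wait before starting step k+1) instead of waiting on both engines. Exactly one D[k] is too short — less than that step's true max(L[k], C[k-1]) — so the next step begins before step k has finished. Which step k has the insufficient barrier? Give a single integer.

k=0 barrier L[0]=9→9c, D[0]=9 ok
k=1 barrier max(L[1]=6,C[0]=7)→7c, D[1]=6 SHORT
k=2 barrier max(L[2]=3,C[1]=4)→4c, D[2]=4 ok
k=3 barrier max(L[3]=9,C[2]=2)→9c, D[3]=9 ok
k=4 barrier max(L[4]=8,C[3]=2)→8c, D[4]=8 ok
k=5 barrier max(L[5]=8,C[4]=5)→8c, D[5]=8 ok
k=6 barrier C[5]=4→4c, D[6]=4 ok

hazard at step 1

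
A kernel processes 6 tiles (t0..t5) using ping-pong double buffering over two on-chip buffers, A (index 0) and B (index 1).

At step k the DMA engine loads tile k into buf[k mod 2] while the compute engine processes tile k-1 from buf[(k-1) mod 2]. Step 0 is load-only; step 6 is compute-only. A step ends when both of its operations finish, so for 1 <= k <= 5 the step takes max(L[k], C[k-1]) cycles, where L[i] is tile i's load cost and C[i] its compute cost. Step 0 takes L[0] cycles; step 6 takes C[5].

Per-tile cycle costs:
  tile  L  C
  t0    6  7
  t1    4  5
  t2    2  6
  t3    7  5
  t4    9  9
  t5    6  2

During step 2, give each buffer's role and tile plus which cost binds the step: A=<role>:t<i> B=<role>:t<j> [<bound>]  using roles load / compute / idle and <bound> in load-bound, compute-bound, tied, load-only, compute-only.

  0. 6=6c; end=6; A:t0 B:-
  1. max(4,7)=7c; end=13; A:t0 B:t1
  2. max(2,5)=5c; end=18; A:t2 B:t1
  3. max(7,6)=7c; end=25; A:t2 B:t3
  4. max(9,5)=9c; end=34; A:t4 B:t3
  5. max(6,9)=9c; end=43; A:t4 B:t5
  6. 2=2c; end=45; A:t4 B:t5

step 2: A=load:t2 B=compute:t1 [compute-bound]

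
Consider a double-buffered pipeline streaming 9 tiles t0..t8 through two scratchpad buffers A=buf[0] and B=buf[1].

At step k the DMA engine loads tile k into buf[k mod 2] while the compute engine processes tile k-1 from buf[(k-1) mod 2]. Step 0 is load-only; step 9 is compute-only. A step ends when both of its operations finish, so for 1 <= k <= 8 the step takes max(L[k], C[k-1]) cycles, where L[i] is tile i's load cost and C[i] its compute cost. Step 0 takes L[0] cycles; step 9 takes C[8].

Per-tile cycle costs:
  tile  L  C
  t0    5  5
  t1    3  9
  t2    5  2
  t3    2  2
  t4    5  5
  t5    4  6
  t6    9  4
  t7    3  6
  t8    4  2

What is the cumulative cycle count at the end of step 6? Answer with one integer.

end_cycle[6] = 40

step 0: L[0]=5 → dur=5, Σ=5 | A=load:t0 B=idle [load-only]
step 1: L[1]=3 C[0]=5 → dur=5, Σ=10 | A=compute:t0 B=load:t1 [compute-bound]
step 2: L[2]=5 C[1]=9 → dur=9, Σ=19 | A=load:t2 B=compute:t1 [compute-bound]
step 3: L[3]=2 C[2]=2 → dur=2, Σ=21 | A=compute:t2 B=load:t3 [tied]
step 4: L[4]=5 C[3]=2 → dur=5, Σ=26 | A=load:t4 B=compute:t3 [load-bound]
step 5: L[5]=4 C[4]=5 → dur=5, Σ=31 | A=compute:t4 B=load:t5 [compute-bound]
step 6: L[6]=9 C[5]=6 → dur=9, Σ=40 | A=load:t6 B=compute:t5 [load-bound]
step 7: L[7]=3 C[6]=4 → dur=4, Σ=44 | A=compute:t6 B=load:t7 [compute-bound]
step 8: L[8]=4 C[7]=6 → dur=6, Σ=50 | A=load:t8 B=compute:t7 [compute-bound]
step 9: C[8]=2 → dur=2, Σ=52 | A=compute:t8 B=idle [compute-only]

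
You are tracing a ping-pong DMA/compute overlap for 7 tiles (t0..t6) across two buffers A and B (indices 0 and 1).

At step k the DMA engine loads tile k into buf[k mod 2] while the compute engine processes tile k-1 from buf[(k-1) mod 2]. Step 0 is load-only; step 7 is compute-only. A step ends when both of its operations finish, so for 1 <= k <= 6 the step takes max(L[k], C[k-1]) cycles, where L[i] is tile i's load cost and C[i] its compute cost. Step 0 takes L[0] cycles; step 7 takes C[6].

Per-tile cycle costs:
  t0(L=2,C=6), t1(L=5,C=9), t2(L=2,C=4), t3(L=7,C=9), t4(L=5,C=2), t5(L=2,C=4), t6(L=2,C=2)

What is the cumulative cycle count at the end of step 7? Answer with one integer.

end_cycle[7] = 41

  0. 2=2c; end=2; A:t0 B:-
  1. max(5,6)=6c; end=8; A:t0 B:t1
  2. max(2,9)=9c; end=17; A:t2 B:t1
  3. max(7,4)=7c; end=24; A:t2 B:t3
  4. max(5,9)=9c; end=33; A:t4 B:t3
  5. max(2,2)=2c; end=35; A:t4 B:t5
  6. max(2,4)=4c; end=39; A:t6 B:t5
  7. 2=2c; end=41; A:t6 B:t5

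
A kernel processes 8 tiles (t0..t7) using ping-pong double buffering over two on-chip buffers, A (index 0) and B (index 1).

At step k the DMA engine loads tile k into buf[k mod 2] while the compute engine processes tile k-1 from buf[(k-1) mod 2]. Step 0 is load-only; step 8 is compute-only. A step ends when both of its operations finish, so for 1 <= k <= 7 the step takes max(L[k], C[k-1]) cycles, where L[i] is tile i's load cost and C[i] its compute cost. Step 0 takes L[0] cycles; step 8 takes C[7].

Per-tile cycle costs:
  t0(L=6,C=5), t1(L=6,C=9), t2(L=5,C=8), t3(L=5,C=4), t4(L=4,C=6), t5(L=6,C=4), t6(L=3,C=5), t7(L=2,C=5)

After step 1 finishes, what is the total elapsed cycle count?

end_cycle[1] = 12

k=0 load=t0/6c comp=- wait=6 total=6
k=1 load=t1/6c comp=t0/5c wait=6 total=12
k=2 load=t2/5c comp=t1/9c wait=9 total=21
k=3 load=t3/5c comp=t2/8c wait=8 total=29
k=4 load=t4/4c comp=t3/4c wait=4 total=33
k=5 load=t5/6c comp=t4/6c wait=6 total=39
k=6 load=t6/3c comp=t5/4c wait=4 total=43
k=7 load=t7/2c comp=t6/5c wait=5 total=48
k=8 load=- comp=t7/5c wait=5 total=53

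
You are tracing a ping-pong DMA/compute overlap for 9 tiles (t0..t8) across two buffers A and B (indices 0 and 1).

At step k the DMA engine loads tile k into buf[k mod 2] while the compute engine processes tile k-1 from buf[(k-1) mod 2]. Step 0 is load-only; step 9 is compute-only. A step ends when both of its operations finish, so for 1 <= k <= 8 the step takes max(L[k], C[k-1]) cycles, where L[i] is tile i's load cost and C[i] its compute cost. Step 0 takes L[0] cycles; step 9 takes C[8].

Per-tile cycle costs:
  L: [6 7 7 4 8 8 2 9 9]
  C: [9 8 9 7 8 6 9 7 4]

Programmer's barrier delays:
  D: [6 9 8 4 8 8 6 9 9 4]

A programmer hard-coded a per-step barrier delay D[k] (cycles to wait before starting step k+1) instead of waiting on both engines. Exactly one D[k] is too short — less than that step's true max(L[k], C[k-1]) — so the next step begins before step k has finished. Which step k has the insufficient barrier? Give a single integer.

hazard at step 3

k=0 barrier L[0]=6→6c, D[0]=6 ok
k=1 barrier max(L[1]=7,C[0]=9)→9c, D[1]=9 ok
k=2 barrier max(L[2]=7,C[1]=8)→8c, D[2]=8 ok
k=3 barrier max(L[3]=4,C[2]=9)→9c, D[3]=4 SHORT
k=4 barrier max(L[4]=8,C[3]=7)→8c, D[4]=8 ok
k=5 barrier max(L[5]=8,C[4]=8)→8c, D[5]=8 ok
k=6 barrier max(L[6]=2,C[5]=6)→6c, D[6]=6 ok
k=7 barrier max(L[7]=9,C[6]=9)→9c, D[7]=9 ok
k=8 barrier max(L[8]=9,C[7]=7)→9c, D[8]=9 ok
k=9 barrier C[8]=4→4c, D[9]=4 ok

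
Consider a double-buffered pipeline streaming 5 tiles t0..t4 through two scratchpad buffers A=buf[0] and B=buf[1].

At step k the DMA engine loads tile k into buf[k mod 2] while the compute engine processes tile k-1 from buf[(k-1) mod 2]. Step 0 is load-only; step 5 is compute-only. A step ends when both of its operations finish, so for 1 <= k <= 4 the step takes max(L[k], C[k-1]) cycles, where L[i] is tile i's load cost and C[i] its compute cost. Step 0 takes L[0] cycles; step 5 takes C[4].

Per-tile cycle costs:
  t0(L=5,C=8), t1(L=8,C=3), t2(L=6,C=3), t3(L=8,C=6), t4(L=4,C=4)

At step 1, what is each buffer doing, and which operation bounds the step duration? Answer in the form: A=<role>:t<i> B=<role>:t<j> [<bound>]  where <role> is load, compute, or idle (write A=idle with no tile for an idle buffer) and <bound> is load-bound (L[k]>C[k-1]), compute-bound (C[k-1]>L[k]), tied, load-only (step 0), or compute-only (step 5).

[0] DMA t0→A (5c) ∥ CU idle ⇒ 5c, clock 5
[1] DMA t1→B (8c) ∥ CU A:t0 (8c) ⇒ 8c, clock 13
[2] DMA t2→A (6c) ∥ CU B:t1 (3c) ⇒ 6c, clock 19
[3] DMA t3→B (8c) ∥ CU A:t2 (3c) ⇒ 8c, clock 27
[4] DMA t4→A (4c) ∥ CU B:t3 (6c) ⇒ 6c, clock 33
[5] DMA idle ∥ CU A:t4 (4c) ⇒ 4c, clock 37

step 1: A=compute:t0 B=load:t1 [tied]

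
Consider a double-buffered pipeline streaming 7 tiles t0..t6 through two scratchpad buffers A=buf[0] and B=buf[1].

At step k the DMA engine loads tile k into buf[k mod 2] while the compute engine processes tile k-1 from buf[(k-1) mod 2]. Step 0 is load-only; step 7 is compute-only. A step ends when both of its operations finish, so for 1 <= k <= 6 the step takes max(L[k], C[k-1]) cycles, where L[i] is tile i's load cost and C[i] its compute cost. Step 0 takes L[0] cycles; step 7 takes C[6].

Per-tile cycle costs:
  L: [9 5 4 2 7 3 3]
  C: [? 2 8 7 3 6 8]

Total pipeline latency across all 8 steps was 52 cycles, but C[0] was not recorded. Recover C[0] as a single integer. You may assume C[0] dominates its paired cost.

step 0: dur = L[0]=9 = 9
step 1: dur = max(L[1]=5, C[0]=?) = C[0]  (unknown; binding)
step 2: dur = max(L[2]=4, C[1]=2) = 4
step 3: dur = max(L[3]=2, C[2]=8) = 8
step 4: dur = max(L[4]=7, C[3]=7) = 7
step 5: dur = max(L[5]=3, C[4]=3) = 3
step 6: dur = max(L[6]=3, C[5]=6) = 6
step 7: dur = C[6]=8 = 8
sum of known step durations = 45
dur[1] = total - known = 52 - 45 = 7
C[0] is the binding max in step 1, so C[0] = dur[1] = 7

C[0] = 7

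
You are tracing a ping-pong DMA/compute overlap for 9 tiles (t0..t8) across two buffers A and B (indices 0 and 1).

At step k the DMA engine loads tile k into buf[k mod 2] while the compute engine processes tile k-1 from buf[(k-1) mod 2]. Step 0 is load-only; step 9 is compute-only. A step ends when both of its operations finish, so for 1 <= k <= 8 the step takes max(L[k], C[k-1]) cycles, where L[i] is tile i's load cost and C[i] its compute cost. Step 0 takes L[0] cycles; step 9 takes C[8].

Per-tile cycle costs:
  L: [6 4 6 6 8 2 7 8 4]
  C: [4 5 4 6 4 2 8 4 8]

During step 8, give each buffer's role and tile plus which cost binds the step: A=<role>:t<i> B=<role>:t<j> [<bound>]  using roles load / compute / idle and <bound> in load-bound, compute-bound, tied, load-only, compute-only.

step 8: A=load:t8 B=compute:t7 [tied]

  0. 6=6c; end=6; A:t0 B:-
  1. max(4,4)=4c; end=10; A:t0 B:t1
  2. max(6,5)=6c; end=16; A:t2 B:t1
  3. max(6,4)=6c; end=22; A:t2 B:t3
  4. max(8,6)=8c; end=30; A:t4 B:t3
  5. max(2,4)=4c; end=34; A:t4 B:t5
  6. max(7,2)=7c; end=41; A:t6 B:t5
  7. max(8,8)=8c; end=49; A:t6 B:t7
  8. max(4,4)=4c; end=53; A:t8 B:t7
  9. 8=8c; end=61; A:t8 B:t7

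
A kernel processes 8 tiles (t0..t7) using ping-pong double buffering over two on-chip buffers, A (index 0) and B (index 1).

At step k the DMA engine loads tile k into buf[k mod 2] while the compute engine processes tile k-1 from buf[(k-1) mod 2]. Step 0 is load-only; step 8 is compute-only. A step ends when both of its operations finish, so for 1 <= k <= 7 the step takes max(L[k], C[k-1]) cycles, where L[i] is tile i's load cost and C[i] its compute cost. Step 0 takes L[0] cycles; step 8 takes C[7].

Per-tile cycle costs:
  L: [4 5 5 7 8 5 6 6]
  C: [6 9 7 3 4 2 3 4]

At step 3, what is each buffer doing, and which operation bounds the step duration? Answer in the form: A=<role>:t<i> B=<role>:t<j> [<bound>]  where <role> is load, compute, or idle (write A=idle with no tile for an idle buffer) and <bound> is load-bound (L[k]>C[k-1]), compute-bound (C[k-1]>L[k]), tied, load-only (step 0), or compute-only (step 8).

  0. 4=4c; end=4; A:t0 B:-
  1. max(5,6)=6c; end=10; A:t0 B:t1
  2. max(5,9)=9c; end=19; A:t2 B:t1
  3. max(7,7)=7c; end=26; A:t2 B:t3
  4. max(8,3)=8c; end=34; A:t4 B:t3
  5. max(5,4)=5c; end=39; A:t4 B:t5
  6. max(6,2)=6c; end=45; A:t6 B:t5
  7. max(6,3)=6c; end=51; A:t6 B:t7
  8. 4=4c; end=55; A:t6 B:t7

step 3: A=compute:t2 B=load:t3 [tied]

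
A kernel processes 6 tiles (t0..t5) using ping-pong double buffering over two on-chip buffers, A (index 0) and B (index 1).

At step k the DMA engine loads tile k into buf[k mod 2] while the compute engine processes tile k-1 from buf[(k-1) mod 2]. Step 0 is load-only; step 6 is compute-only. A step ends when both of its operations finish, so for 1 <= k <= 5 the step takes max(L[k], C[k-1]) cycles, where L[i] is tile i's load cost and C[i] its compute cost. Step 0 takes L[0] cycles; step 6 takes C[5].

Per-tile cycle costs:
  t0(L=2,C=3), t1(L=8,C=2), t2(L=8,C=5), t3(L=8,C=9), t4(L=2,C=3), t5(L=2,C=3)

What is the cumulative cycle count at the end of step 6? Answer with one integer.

end_cycle[6] = 41

step 0: L[0]=2 → dur=2, Σ=2 | A=load:t0 B=idle [load-only]
step 1: L[1]=8 C[0]=3 → dur=8, Σ=10 | A=compute:t0 B=load:t1 [load-bound]
step 2: L[2]=8 C[1]=2 → dur=8, Σ=18 | A=load:t2 B=compute:t1 [load-bound]
step 3: L[3]=8 C[2]=5 → dur=8, Σ=26 | A=compute:t2 B=load:t3 [load-bound]
step 4: L[4]=2 C[3]=9 → dur=9, Σ=35 | A=load:t4 B=compute:t3 [compute-bound]
step 5: L[5]=2 C[4]=3 → dur=3, Σ=38 | A=compute:t4 B=load:t5 [compute-bound]
step 6: C[5]=3 → dur=3, Σ=41 | A=idle B=compute:t5 [compute-only]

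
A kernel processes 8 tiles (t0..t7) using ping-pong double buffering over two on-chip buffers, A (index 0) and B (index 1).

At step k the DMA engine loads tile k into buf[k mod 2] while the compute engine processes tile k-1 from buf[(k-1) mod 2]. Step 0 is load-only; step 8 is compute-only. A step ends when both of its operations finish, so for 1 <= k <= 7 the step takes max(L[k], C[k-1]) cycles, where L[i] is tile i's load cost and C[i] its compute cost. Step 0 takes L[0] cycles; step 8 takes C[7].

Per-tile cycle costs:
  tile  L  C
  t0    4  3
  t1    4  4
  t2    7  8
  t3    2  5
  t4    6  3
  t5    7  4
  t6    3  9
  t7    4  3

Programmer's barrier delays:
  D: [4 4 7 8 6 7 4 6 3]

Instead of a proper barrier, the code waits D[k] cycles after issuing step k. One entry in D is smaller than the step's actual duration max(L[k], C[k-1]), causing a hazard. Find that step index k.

hazard at step 7

k=0 barrier L[0]=4→4c, D[0]=4 ok
k=1 barrier max(L[1]=4,C[0]=3)→4c, D[1]=4 ok
k=2 barrier max(L[2]=7,C[1]=4)→7c, D[2]=7 ok
k=3 barrier max(L[3]=2,C[2]=8)→8c, D[3]=8 ok
k=4 barrier max(L[4]=6,C[3]=5)→6c, D[4]=6 ok
k=5 barrier max(L[5]=7,C[4]=3)→7c, D[5]=7 ok
k=6 barrier max(L[6]=3,C[5]=4)→4c, D[6]=4 ok
k=7 barrier max(L[7]=4,C[6]=9)→9c, D[7]=6 SHORT
k=8 barrier C[7]=3→3c, D[8]=3 ok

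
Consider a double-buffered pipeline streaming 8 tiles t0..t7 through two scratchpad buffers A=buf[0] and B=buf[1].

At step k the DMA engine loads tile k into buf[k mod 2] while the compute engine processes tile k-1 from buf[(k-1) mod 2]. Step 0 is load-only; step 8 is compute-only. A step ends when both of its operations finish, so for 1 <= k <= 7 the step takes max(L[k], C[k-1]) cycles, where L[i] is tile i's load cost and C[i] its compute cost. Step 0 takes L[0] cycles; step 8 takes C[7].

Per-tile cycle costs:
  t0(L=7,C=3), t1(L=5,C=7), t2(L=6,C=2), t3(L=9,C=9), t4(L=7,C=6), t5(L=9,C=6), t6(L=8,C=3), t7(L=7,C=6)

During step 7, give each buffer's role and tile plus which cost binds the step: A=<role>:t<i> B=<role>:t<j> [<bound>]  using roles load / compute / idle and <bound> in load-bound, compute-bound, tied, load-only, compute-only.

  0. 7=7c; end=7; A:t0 B:-
  1. max(5,3)=5c; end=12; A:t0 B:t1
  2. max(6,7)=7c; end=19; A:t2 B:t1
  3. max(9,2)=9c; end=28; A:t2 B:t3
  4. max(7,9)=9c; end=37; A:t4 B:t3
  5. max(9,6)=9c; end=46; A:t4 B:t5
  6. max(8,6)=8c; end=54; A:t6 B:t5
  7. max(7,3)=7c; end=61; A:t6 B:t7
  8. 6=6c; end=67; A:t6 B:t7

step 7: A=compute:t6 B=load:t7 [load-bound]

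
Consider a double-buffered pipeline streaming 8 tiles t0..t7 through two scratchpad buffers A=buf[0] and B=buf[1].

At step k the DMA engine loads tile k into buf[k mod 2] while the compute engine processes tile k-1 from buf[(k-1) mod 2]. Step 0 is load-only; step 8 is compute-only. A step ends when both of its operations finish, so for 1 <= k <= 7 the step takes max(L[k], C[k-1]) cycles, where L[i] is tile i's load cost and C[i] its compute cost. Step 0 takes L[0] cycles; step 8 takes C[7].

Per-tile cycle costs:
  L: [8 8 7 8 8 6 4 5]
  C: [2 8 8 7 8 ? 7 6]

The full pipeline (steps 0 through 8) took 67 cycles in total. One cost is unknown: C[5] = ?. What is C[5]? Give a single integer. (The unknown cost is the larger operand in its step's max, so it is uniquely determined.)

step 0 = dur = L[0]=8 = 8
step 1 = dur = max(L[1]=8, C[0]=2) = 8
step 2 = dur = max(L[2]=7, C[1]=8) = 8
step 3 = dur = max(L[3]=8, C[2]=8) = 8
step 4 = dur = max(L[4]=8, C[3]=7) = 8
step 5 = dur = max(L[5]=6, C[4]=8) = 8
step 6 = dur = max(L[6]=4, C[5]=?) = C[5]  (unknown; binding)
step 7 = dur = max(L[7]=5, C[6]=7) = 7
step 8 = dur = C[7]=6 = 6
sum of known step durations = 61
dur[6] = total - known = 67 - 61 = 6
C[5] is the binding max in step 6, so C[5] = dur[6] = 6

C[5] = 6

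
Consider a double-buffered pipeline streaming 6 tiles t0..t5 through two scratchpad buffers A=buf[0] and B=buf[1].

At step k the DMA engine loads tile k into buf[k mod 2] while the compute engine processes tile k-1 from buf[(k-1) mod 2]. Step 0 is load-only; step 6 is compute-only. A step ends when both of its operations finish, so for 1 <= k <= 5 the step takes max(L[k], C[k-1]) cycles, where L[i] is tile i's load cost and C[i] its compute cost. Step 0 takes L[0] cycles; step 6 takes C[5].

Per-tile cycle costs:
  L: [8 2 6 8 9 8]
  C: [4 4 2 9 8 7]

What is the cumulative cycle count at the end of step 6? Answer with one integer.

step 0: L[0]=8 → dur=8, Σ=8 | A=load:t0 B=idle [load-only]
step 1: L[1]=2 C[0]=4 → dur=4, Σ=12 | A=compute:t0 B=load:t1 [compute-bound]
step 2: L[2]=6 C[1]=4 → dur=6, Σ=18 | A=load:t2 B=compute:t1 [load-bound]
step 3: L[3]=8 C[2]=2 → dur=8, Σ=26 | A=compute:t2 B=load:t3 [load-bound]
step 4: L[4]=9 C[3]=9 → dur=9, Σ=35 | A=load:t4 B=compute:t3 [tied]
step 5: L[5]=8 C[4]=8 → dur=8, Σ=43 | A=compute:t4 B=load:t5 [tied]
step 6: C[5]=7 → dur=7, Σ=50 | A=idle B=compute:t5 [compute-only]

end_cycle[6] = 50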